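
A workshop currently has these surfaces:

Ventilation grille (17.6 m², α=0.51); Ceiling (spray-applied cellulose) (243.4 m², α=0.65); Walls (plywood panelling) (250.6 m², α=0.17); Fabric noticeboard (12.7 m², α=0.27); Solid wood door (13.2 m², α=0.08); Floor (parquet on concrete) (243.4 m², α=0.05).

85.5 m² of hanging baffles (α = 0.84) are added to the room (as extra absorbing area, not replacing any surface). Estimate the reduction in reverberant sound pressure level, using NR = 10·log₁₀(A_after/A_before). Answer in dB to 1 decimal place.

1.2 dB

A_before = Σ Sᵢαᵢ = 17.6*0.51 + 243.4*0.65 + 250.6*0.17 + 12.7*0.27 + 13.2*0.08 + 243.4*0.05 = 226.443 sabins.
Treatment contributes 85.5·0.84 = 71.820 sabins.
A_after = 226.443 + 71.820 = 298.263 sabins.
NR = 10·log₁₀(298.263/226.443) = 1.2 dB.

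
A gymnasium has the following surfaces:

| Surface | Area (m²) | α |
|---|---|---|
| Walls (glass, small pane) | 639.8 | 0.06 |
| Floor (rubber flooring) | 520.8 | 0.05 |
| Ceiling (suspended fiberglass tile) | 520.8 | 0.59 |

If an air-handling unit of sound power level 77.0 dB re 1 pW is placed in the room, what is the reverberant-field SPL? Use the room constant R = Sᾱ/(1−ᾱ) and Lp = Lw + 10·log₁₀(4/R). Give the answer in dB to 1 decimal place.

Σ(Sᵢαᵢ) = 639.8·0.06 + 520.8·0.05 + 520.8·0.59 = 371.700; total area S = 1681.4 m².
ᾱ = 0.2211, so room constant R = A/(1−ᾱ) = 477.211 m².
Lp = Lw + 10 log₁₀(4/R) = 77.0 -20.77 = 56.2 dB.

56.2 dB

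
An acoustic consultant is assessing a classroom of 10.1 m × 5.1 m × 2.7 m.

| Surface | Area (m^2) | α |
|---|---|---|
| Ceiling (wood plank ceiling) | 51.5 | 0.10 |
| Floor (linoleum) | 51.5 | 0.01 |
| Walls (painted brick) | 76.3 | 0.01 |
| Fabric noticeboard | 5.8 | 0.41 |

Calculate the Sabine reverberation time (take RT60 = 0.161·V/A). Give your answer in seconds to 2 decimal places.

2.54 sec

Total absorption A = 51.5*0.10 + 51.5*0.01 + 76.3*0.01 + 5.8*0.41
  = 5.150 + 0.515 + 0.763 + 2.378 = 8.806 m^2 sabins.
Room volume: 139.077 m³.
Sabine: RT60 = 0.161 × 139.077 / 8.806 = 2.54 s.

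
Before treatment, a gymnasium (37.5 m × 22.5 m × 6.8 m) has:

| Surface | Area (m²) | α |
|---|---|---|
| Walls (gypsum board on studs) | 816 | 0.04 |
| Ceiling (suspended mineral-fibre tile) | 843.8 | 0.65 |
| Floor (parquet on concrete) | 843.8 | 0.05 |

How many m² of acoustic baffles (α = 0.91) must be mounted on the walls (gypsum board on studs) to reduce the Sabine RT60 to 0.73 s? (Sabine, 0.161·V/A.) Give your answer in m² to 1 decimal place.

Equivalent absorption area: A₁ = 816×0.04 + 843.8×0.65 + 843.8×0.05 = 623.300 m².
V = 5737.5 m³. Target absorption A₂ = 0.161 × 5737.5 / 0.73 = 1265.394 sabins.
Absorption to add: 1265.394 − 623.300 = 642.094 sabins.
Net gain per m²: Δα = 0.91 − 0.04 = 0.87.
Area = ΔA/Δα = 642.094/0.87 = 738.0 m².

738.0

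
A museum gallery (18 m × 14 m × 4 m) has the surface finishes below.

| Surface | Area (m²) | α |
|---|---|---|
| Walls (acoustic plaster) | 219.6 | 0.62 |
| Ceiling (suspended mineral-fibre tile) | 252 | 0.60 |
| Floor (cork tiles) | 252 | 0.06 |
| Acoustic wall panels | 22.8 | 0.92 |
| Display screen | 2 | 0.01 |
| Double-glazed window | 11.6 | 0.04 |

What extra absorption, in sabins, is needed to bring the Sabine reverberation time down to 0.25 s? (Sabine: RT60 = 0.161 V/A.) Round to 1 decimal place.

325.2 sabins

Equivalent absorption area: A₁ = 219.6×0.62 + 252×0.60 + 252×0.06 + 22.8×0.92 + 2×0.01 + 11.6×0.04 = 323.932 m².
For T = 0.25 s, need A₂ = 0.161·V/T = 0.161·1008/0.25 = 649.152 sabins.
ΔA = A₂ − A₁ = 649.152 − 323.932 = 325.2 sabins.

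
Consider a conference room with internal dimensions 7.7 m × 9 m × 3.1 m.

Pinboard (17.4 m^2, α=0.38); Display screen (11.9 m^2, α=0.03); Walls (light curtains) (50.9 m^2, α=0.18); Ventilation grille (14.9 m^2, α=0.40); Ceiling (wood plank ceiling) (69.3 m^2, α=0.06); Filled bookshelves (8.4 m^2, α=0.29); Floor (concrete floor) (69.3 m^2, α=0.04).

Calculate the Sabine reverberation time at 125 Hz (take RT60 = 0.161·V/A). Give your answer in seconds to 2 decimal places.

Summing Sᵢαᵢ: 6.612 + 0.357 + 9.162 + 5.960 + 4.158 + 2.436 + 2.772 → A = 31.457 sabins.
Volume V = 7.7 × 9 × 3.1 = 214.83 m³.
Sabine: RT60 = 0.161 × 214.83 / 31.457 = 1.10 s.

1.10 s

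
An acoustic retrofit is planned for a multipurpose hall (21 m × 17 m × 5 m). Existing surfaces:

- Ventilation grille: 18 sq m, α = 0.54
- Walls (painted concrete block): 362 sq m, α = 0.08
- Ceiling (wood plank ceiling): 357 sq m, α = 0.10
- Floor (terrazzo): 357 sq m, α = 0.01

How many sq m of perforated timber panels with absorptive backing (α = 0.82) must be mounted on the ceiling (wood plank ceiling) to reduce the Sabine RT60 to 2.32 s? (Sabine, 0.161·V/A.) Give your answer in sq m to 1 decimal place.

Total absorption A₁ = 18*0.54 + 362*0.08 + 357*0.10 + 357*0.01
  = 9.720 + 28.960 + 35.700 + 3.570 = 77.950 sq m sabins.
Required A₂ = 0.161·1785/2.32 = 123.873 sabins.
ΔA needed = 123.873 − 77.950 = 45.923 sabins.
Net gain per sq m: Δα = 0.82 − 0.10 = 0.72.
Area = ΔA/Δα = 45.923/0.72 = 63.8 sq m.

63.8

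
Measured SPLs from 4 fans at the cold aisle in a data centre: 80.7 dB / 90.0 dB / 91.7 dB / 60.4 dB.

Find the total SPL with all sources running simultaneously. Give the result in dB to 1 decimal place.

Converting to relative power and adding: 10^(80.7/10) + 10^(90.0/10) + 10^(91.7/10) + 10^(60.4/10) = 2.598e+09.
Back to dB: 10·log₁₀ Σ = 94.1 dB.

94.1 dB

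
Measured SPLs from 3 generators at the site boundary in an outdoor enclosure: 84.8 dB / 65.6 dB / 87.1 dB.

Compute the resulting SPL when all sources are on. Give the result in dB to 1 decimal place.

Sum in the linear (power) domain: Σ 10^(Lᵢ/10) = 10^(84.8/10) + 10^(65.6/10) + 10^(87.1/10) = 8.185e+08.
Combined level = 10 log₁₀(8.185e+08) = 89.1 dB.

89.1 dB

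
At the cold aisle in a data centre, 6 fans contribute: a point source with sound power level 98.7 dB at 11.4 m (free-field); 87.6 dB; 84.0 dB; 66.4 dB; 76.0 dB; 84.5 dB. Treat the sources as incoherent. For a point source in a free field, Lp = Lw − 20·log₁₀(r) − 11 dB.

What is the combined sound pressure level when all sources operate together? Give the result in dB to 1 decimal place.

90.6 dB

Source at 11.4 m: Lp = 98.7 − 20·log₁₀(11.4) − 11 = 66.6 dB.
Sum in the linear (power) domain: Σ 10^(Lᵢ/10) = 10^(66.6/10) + 10^(87.6/10) + 10^(84.0/10) + 10^(66.4/10) + 10^(76.0/10) + 10^(84.5/10) = 1.157e+09.
L_total = 10·log₁₀(1.157e+09) = 90.6 dB.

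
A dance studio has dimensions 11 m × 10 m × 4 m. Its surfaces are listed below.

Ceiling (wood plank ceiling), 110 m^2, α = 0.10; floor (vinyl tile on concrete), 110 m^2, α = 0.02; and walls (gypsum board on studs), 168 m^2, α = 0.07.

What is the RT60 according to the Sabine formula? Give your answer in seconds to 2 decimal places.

2.84 s

Summing Sᵢαᵢ: 11.000 + 2.200 + 11.760 → A = 24.960 sabins.
V = 11·10·4 = 440 m³.
T = 0.161 V/A = 0.161·440/24.960 = 2.84 s.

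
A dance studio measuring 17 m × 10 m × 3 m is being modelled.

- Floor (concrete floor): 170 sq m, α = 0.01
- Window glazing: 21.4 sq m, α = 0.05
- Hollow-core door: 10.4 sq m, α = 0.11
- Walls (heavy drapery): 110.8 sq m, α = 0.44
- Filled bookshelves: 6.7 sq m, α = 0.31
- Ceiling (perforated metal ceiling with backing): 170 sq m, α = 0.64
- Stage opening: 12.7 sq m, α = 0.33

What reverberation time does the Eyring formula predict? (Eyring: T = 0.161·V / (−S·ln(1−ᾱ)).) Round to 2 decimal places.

0.40 sec

Total surface area S = 170 + 21.4 + 10.4 + 110.8 + 6.7 + 170 + 12.7 = 502.0 sq m.
Σ(Sᵢαᵢ) = 170·0.01 + 21.4·0.05 + 10.4·0.11 + 110.8·0.44 + 6.7·0.31 + 170·0.64 + 12.7·0.33 = 167.734.
Mean coefficient ᾱ = A/S = 0.3341.
Eyring denominator: −S ln(1−ᾱ) = 204.121.
V = 17 × 10 × 3 = 510 m³.
RT60 = 0.161 × 510 / 204.121 = 0.40 s.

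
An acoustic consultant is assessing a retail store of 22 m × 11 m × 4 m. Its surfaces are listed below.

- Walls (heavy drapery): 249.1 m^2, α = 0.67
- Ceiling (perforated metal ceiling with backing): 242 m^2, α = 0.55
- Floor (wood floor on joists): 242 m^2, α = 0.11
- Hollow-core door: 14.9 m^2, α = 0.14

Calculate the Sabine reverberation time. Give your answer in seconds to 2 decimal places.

Total absorption A = 249.1·0.67 + 242·0.55 + 242·0.11 + 14.9·0.14
  = 166.897 + 133.100 + 26.620 + 2.086 = 328.703 m^2 sabins.
V = 22·11·4 = 968 m³.
RT60 = 0.161 · V / A = 0.161 × 968 / 328.703 = 0.47 s.

0.47 s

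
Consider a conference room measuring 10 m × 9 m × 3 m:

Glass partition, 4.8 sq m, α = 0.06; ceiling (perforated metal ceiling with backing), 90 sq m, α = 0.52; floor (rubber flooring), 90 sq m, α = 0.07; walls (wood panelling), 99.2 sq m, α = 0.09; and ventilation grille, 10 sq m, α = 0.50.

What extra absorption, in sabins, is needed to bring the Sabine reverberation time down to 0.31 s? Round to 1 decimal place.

72.9 sabins

Equivalent absorption area: A₁ = 4.8*0.06 + 90*0.52 + 90*0.07 + 99.2*0.09 + 10*0.50 = 67.316 sq m.
V = 270 m³. Required absorption A₂ = 0.161 × 270 / 0.31 = 140.226 sabins.
Additional absorption ΔA = 140.226 − 67.316 = 72.9 sabins.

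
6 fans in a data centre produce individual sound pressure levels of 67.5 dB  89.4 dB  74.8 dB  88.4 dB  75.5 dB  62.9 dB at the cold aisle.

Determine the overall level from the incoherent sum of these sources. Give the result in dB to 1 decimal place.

92.1 dB

Converting to relative power and adding: 10^(67.5/10) + 10^(89.4/10) + 10^(74.8/10) + 10^(88.4/10) + 10^(75.5/10) + 10^(62.9/10) = 1.636e+09.
L_total = 10·log₁₀(1.636e+09) = 92.1 dB.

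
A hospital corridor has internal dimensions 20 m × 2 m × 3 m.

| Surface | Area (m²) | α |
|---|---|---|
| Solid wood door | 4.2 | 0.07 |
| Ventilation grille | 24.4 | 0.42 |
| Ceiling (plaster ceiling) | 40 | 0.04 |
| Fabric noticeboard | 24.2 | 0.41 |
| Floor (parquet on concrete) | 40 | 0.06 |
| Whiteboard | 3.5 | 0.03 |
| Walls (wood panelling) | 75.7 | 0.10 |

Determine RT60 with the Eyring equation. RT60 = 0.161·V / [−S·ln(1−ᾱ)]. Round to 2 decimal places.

0.55 s

S = Σ Sᵢ = 212.0 m².
Σ(Sᵢαᵢ) = 4.2·0.07 + 24.4·0.42 + 40·0.04 + 24.2·0.41 + 40·0.06 + 3.5·0.03 + 75.7·0.10 = 32.139.
Mean coefficient ᾱ = A/S = 0.1516.
−S·ln(1−ᾱ) = −212.0 × ln(1 − 0.1516) = 34.853.
V = 20 × 2 × 3 = 120 m³.
T = 0.161·V/[−S·ln(1−ᾱ)] = 0.161·120/34.853 = 0.55 s.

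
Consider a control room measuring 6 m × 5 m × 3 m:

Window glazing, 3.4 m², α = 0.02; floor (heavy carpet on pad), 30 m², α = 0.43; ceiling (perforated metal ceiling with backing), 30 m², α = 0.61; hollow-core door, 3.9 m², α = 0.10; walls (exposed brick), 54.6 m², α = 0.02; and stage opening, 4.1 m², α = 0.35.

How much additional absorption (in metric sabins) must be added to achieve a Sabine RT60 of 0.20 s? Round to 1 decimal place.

38.3 sabins

Total absorption A₁ = 3.4·0.02 + 30·0.43 + 30·0.61 + 3.9·0.10 + 54.6·0.02 + 4.1·0.35
  = 0.068 + 12.900 + 18.300 + 0.390 + 1.092 + 1.435 = 34.185 m² sabins.
V = 90 m³. Required absorption A₂ = 0.161 × 90 / 0.20 = 72.450 sabins.
Additional absorption ΔA = 72.450 − 34.185 = 38.3 sabins.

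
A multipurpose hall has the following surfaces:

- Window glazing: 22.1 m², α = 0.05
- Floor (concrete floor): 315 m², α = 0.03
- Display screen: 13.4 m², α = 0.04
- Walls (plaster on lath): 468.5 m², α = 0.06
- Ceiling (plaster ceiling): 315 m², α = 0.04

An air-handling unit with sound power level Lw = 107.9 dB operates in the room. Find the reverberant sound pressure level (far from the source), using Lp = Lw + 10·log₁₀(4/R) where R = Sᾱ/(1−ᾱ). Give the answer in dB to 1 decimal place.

96.6 dB

A = 51.801 sabins; S = 1134.0 m².
ᾱ = 51.801/1134.0 = 0.0457; R = Sᾱ/(1−ᾱ) = 51.801/(1−0.0457) = 54.282 m².
Lp = Lw + 10 log₁₀(4/R) = 107.9 -11.33 = 96.6 dB.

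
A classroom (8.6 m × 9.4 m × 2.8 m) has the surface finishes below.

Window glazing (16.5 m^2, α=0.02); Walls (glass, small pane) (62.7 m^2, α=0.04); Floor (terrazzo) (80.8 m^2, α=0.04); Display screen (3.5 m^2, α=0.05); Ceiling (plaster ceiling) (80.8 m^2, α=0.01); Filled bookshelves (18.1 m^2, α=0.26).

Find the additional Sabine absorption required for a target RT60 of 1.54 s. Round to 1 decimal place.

11.9 sabins

Total absorption A₁ = 16.5·0.02 + 62.7·0.04 + 80.8·0.04 + 3.5·0.05 + 80.8·0.01 + 18.1·0.26
  = 0.330 + 2.508 + 3.232 + 0.175 + 0.808 + 4.706 = 11.759 m^2 sabins.
Target A₂ = 0.161·226.352/1.54 = 23.664 sabins (V = 226.352 m³).
ΔA = A₂ − A₁ = 23.664 − 11.759 = 11.9 sabins.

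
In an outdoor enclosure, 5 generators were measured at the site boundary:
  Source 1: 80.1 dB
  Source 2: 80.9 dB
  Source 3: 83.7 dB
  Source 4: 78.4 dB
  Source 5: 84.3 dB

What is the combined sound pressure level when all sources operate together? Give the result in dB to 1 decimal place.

89.0 dB

Converting to relative power and adding: 10^(80.1/10) + 10^(80.9/10) + 10^(83.7/10) + 10^(78.4/10) + 10^(84.3/10) = 7.981e+08.
Combined level = 10 log₁₀(7.981e+08) = 89.0 dB.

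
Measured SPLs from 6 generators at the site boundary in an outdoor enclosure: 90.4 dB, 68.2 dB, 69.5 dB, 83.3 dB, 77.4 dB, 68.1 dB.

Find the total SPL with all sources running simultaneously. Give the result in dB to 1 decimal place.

Sum in the linear (power) domain: Σ 10^(Lᵢ/10) = 10^(90.4/10) + 10^(68.2/10) + 10^(69.5/10) + 10^(83.3/10) + 10^(77.4/10) + 10^(68.1/10) = 1.387e+09.
L_total = 10·log₁₀(1.387e+09) = 91.4 dB.

91.4 dB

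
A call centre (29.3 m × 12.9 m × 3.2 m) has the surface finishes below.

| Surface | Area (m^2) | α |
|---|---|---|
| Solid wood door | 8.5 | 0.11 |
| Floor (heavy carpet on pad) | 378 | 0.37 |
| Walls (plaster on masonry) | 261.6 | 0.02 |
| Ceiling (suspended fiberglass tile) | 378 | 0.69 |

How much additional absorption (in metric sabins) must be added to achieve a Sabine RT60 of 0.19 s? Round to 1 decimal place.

618.0 sabins

Total absorption A₁ = 8.5·0.11 + 378·0.37 + 261.6·0.02 + 378·0.69
  = 0.935 + 139.860 + 5.232 + 260.820 = 406.847 m^2 sabins.
V = 1209.504 m³. Required absorption A₂ = 0.161 × 1209.504 / 0.19 = 1024.895 sabins.
Shortfall: 1024.895 − 406.847 = 618.0 sabins.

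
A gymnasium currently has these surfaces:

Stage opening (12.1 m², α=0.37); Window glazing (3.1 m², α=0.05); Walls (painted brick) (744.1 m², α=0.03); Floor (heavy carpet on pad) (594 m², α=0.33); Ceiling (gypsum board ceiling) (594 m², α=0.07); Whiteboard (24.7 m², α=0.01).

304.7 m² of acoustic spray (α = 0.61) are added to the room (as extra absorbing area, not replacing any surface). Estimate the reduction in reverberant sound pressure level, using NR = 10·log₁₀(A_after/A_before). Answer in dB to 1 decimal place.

Total absorption A_before = 12.1·0.37 + 3.1·0.05 + 744.1·0.03 + 594·0.33 + 594·0.07 + 24.7·0.01
  = 4.477 + 0.155 + 22.323 + 196.020 + 41.580 + 0.247 = 264.802 m² sabins.
Added absorption = 304.7 × 0.61 = 185.867 sabins.
A_after = 264.802 + 185.867 = 450.669 sabins.
NR = 10·log₁₀(450.669/264.802) = 2.3 dB.

2.3 dB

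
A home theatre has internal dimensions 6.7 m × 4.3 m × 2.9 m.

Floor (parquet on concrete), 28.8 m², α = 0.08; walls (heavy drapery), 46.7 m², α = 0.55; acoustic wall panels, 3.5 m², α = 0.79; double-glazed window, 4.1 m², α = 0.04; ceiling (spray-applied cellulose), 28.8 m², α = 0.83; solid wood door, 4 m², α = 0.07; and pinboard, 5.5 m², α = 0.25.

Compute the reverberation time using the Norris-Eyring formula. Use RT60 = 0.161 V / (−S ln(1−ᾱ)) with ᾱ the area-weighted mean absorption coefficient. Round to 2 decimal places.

0.18 s

Total surface area S = 28.8 + 46.7 + 3.5 + 4.1 + 28.8 + 4 + 5.5 = 121.4 m².
Σ(Sᵢαᵢ) = 28.8×0.08 + 46.7×0.55 + 3.5×0.79 + 4.1×0.04 + 28.8×0.83 + 4×0.07 + 5.5×0.25 = 56.477.
ᾱ = 56.477 / 121.4 = 0.4652.
−S·ln(1−ᾱ) = −121.4 × ln(1 − 0.4652) = 75.980.
V = 6.7 × 4.3 × 2.9 = 83.549 m³.
T = 0.161·V/[−S·ln(1−ᾱ)] = 0.161·83.549/75.980 = 0.18 s.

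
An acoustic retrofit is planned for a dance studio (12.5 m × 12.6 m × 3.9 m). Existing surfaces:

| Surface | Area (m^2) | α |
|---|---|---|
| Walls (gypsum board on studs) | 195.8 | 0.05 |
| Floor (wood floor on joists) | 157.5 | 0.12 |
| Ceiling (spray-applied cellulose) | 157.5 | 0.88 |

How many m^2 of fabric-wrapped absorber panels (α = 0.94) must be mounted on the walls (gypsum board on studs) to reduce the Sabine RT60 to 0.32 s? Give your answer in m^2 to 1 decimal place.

Total absorption A₁ = 195.8×0.05 + 157.5×0.12 + 157.5×0.88
  = 9.790 + 18.900 + 138.600 = 167.290 m^2 sabins.
Required A₂ = 0.161·614.25/0.32 = 309.045 sabins.
ΔA needed = 309.045 − 167.290 = 141.755 sabins.
Net gain per m^2: Δα = 0.94 − 0.05 = 0.89.
Panel area = 141.755 / 0.89 = 159.3 m^2.

159.3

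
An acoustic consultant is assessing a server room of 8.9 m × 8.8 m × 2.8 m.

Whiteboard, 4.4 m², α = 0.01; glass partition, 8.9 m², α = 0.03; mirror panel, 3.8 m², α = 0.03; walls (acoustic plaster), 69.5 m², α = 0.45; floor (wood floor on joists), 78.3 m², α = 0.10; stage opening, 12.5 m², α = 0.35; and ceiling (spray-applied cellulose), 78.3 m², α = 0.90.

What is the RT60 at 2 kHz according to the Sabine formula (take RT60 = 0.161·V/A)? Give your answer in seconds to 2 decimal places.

0.31 s

Total absorption A = 4.4*0.01 + 8.9*0.03 + 3.8*0.03 + 69.5*0.45 + 78.3*0.10 + 12.5*0.35 + 78.3*0.90
  = 0.044 + 0.267 + 0.114 + 31.275 + 7.830 + 4.375 + 70.470 = 114.375 m² sabins.
V = 8.9·8.8·2.8 = 219.296 m³.
RT60 = 0.161 · V / A = 0.161 × 219.296 / 114.375 = 0.31 s.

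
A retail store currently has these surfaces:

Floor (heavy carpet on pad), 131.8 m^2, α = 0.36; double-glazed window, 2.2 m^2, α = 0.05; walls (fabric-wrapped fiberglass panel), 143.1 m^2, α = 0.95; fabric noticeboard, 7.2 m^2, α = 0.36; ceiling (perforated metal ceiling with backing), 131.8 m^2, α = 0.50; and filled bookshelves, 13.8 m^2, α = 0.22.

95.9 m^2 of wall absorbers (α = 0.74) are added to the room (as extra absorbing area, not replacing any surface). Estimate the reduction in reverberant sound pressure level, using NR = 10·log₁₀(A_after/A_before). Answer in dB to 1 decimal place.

A_before = Σ Sᵢαᵢ = 131.8*0.36 + 2.2*0.05 + 143.1*0.95 + 7.2*0.36 + 131.8*0.50 + 13.8*0.22 = 255.031 sabins.
Treatment contributes 95.9·0.74 = 70.966 sabins.
New total A_after = 325.997 sabins.
Reduction = 10 log₁₀(A_after/A_before) = 10 log₁₀(1.2783) = 1.1 dB.

1.1 dB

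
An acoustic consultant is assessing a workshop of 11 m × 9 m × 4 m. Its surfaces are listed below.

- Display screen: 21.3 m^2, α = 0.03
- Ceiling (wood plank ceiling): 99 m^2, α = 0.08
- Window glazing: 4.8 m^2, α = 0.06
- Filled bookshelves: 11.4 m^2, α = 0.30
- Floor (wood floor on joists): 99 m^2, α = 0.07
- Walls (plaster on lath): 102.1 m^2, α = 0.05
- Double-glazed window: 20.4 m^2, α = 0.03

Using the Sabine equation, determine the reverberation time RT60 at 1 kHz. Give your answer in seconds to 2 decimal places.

Equivalent absorption area: A = 21.3×0.03 + 99×0.08 + 4.8×0.06 + 11.4×0.30 + 99×0.07 + 102.1×0.05 + 20.4×0.03 = 24.914 m^2.
V = 11·9·4 = 396 m³.
Sabine: RT60 = 0.161 × 396 / 24.914 = 2.56 s.

2.56 seconds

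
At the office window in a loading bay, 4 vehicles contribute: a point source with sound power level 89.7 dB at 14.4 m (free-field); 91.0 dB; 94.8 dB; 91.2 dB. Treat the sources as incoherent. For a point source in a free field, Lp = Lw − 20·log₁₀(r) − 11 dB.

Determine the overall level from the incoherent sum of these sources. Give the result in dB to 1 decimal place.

Source at 14.4 m: Lp = 89.7 − 20·log₁₀(14.4) − 11 = 55.5 dB.
Σ 10^(Lᵢ/10) = 5.597e+09.
Back to dB: 10·log₁₀ Σ = 97.5 dB.

97.5 dB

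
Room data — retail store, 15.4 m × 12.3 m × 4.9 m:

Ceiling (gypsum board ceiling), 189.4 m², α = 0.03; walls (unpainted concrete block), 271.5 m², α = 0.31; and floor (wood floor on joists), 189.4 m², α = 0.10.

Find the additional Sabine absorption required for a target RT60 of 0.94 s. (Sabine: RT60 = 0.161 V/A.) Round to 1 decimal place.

50.2 sabins

A₁ = Σ Sᵢαᵢ = 189.4·0.03 + 271.5·0.31 + 189.4·0.10 = 108.787 sabins.
V = 928.158 m³. Required absorption A₂ = 0.161 × 928.158 / 0.94 = 158.972 sabins.
ΔA = A₂ − A₁ = 158.972 − 108.787 = 50.2 sabins.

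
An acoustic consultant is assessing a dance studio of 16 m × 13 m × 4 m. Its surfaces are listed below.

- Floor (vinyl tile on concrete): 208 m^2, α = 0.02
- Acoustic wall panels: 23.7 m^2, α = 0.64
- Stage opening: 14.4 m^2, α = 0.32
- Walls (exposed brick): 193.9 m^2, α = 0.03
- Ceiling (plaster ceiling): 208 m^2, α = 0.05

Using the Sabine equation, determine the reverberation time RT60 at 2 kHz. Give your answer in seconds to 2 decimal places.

3.34 seconds

Summing Sᵢαᵢ: 4.160 + 15.168 + 4.608 + 5.817 + 10.400 → A = 40.153 sabins.
Volume V = 16 × 13 × 4 = 832 m³.
RT60 = 0.161 · V / A = 0.161 × 832 / 40.153 = 3.34 s.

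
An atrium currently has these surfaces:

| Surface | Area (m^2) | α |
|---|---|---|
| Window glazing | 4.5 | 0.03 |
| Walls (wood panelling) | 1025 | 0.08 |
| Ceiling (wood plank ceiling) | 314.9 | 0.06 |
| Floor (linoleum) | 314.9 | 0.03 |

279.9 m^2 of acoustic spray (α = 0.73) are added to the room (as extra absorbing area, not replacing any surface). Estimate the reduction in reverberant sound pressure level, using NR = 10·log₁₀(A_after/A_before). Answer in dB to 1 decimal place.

4.5 dB

Total absorption A_before = 4.5*0.03 + 1025*0.08 + 314.9*0.06 + 314.9*0.03
  = 0.135 + 82.000 + 18.894 + 9.447 = 110.476 m^2 sabins.
Added absorption = 279.9 × 0.73 = 204.327 sabins.
A_after = 110.476 + 204.327 = 314.803 sabins.
NR = 10·log₁₀(314.803/110.476) = 4.5 dB.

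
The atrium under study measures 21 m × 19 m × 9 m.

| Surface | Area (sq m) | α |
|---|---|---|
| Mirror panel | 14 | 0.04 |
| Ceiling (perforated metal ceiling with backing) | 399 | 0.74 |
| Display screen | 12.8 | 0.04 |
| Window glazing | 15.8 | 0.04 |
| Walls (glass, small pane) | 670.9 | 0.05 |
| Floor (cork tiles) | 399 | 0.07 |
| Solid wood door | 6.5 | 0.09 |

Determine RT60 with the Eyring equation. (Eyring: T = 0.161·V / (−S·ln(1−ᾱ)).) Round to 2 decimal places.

S = Σ Sᵢ = 1518.0 sq m.
Σ(Sᵢαᵢ) = 14×0.04 + 399×0.74 + 12.8×0.04 + 15.8×0.04 + 670.9×0.05 + 399×0.07 + 6.5×0.09 = 359.024.
Mean coefficient ᾱ = A/S = 0.2365.
Eyring denominator: −S ln(1−ᾱ) = 409.620.
V = 21 × 19 × 9 = 3591 m³.
T = 0.161·V/[−S·ln(1−ᾱ)] = 0.161·3591/409.620 = 1.41 s.

1.41 s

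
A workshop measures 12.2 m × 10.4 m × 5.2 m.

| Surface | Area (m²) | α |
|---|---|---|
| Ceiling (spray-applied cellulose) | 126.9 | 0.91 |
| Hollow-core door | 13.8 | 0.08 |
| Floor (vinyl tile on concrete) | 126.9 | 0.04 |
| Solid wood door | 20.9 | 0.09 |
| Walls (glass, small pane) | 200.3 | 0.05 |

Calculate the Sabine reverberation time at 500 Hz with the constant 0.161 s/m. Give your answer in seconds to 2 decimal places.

Summing Sᵢαᵢ: 115.479 + 1.104 + 5.076 + 1.881 + 10.015 → A = 133.555 sabins.
Volume V = 12.2 × 10.4 × 5.2 = 659.776 m³.
Sabine: RT60 = 0.161 × 659.776 / 133.555 = 0.80 s.

0.80 sec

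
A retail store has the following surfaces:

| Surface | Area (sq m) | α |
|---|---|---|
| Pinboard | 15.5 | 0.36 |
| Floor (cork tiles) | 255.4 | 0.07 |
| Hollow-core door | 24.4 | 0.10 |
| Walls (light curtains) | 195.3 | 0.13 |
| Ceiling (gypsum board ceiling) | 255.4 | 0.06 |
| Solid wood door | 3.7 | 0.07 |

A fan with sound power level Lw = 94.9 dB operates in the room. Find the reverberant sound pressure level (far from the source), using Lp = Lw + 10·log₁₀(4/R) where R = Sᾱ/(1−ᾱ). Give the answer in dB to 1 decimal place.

82.3 dB

A = 66.870 sabins; S = 749.7 sq m.
ᾱ = 0.0892, so room constant R = A/(1−ᾱ) = 73.419 sq m.
Lp = 94.9 + 10·log₁₀(4/73.419) = 94.9 + (-12.64) = 82.3 dB.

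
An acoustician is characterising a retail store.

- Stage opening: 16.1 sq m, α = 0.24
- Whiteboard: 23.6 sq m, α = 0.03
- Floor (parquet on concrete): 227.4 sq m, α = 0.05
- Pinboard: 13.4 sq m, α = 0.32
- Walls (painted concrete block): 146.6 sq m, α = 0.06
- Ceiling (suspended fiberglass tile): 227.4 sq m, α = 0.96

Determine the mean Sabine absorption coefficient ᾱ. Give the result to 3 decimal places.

Total surface area S = 654.5 sq m.
Weighted sum Σ Sα = 247.330.
ᾱ = 247.330 / 654.5 = 0.378.

0.378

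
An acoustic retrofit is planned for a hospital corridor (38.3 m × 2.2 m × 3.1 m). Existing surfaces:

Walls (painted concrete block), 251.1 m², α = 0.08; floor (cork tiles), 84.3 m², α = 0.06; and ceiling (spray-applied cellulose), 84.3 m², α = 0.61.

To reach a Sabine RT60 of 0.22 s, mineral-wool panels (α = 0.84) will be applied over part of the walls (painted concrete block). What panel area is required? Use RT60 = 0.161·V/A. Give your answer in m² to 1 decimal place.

150.8

Summing Sᵢαᵢ: 20.088 + 5.058 + 51.423 → A₁ = 76.569 sabins.
V = 261.206 m³. Target absorption A₂ = 0.161 × 261.206 / 0.22 = 191.155 sabins.
Absorption to add: 191.155 − 76.569 = 114.586 sabins.
Net gain per m²: Δα = 0.84 − 0.08 = 0.76.
Panel area = 114.586 / 0.76 = 150.8 m².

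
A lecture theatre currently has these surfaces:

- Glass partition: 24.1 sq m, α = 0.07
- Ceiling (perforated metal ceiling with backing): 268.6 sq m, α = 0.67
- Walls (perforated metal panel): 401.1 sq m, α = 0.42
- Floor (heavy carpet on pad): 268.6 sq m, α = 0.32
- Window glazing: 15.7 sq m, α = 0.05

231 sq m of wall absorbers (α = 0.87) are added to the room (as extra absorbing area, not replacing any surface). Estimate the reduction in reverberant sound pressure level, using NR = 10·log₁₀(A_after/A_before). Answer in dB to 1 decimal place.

Equivalent absorption area: A_before = 24.1×0.07 + 268.6×0.67 + 401.1×0.42 + 268.6×0.32 + 15.7×0.05 = 436.848 sq m.
Treatment contributes 231·0.87 = 200.970 sabins.
A_after = 436.848 + 200.970 = 637.818 sabins.
NR = 10·log₁₀(637.818/436.848) = 1.6 dB.

1.6 dB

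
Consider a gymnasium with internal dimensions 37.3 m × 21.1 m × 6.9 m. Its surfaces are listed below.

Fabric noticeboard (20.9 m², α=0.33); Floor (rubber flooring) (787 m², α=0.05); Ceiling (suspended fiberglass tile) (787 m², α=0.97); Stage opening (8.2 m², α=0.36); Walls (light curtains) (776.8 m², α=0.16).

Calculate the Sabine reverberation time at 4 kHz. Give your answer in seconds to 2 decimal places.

0.93 seconds

Summing Sᵢαᵢ: 6.897 + 39.350 + 763.390 + 2.952 + 124.288 → A = 936.877 sabins.
Volume V = 37.3 × 21.1 × 6.9 = 5430.507 m³.
RT60 = 0.161 · V / A = 0.161 × 5430.507 / 936.877 = 0.93 s.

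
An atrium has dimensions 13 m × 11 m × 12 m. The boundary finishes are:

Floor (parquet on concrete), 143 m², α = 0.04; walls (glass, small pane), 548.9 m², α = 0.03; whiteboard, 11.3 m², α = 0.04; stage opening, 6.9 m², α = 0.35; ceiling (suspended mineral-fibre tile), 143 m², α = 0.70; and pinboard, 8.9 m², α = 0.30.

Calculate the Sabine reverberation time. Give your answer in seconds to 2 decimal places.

Equivalent absorption area: A = 143·0.04 + 548.9·0.03 + 11.3·0.04 + 6.9·0.35 + 143·0.70 + 8.9·0.30 = 127.824 m².
Room volume: 1716 m³.
Sabine: RT60 = 0.161 × 1716 / 127.824 = 2.16 s.

2.16 s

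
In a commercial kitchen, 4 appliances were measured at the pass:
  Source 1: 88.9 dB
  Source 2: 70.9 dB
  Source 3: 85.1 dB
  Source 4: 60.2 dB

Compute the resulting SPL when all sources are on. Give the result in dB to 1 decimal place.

90.5 dB

Σ 10^(Lᵢ/10) = 1.113e+09.
Back to dB: 10·log₁₀ Σ = 90.5 dB.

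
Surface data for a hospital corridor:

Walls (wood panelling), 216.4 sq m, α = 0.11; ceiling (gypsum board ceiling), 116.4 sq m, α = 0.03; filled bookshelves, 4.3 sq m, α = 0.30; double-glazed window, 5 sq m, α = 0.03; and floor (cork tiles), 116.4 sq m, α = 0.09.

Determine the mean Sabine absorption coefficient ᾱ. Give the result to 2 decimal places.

0.09

S = Σ Sᵢ = 216.4 + 116.4 + 4.3 + 5 + 116.4 = 458.5 sq m.
Σ(Sᵢαᵢ) = 216.4*0.11 + 116.4*0.03 + 4.3*0.30 + 5*0.03 + 116.4*0.09 = 39.212.
ᾱ = A/S = 0.09.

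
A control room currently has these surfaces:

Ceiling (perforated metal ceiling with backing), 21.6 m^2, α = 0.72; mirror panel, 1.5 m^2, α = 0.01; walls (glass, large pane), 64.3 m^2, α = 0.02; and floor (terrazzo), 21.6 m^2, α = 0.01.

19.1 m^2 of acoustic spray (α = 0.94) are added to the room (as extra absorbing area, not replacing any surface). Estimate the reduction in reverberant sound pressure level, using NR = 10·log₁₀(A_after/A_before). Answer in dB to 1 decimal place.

3.1 dB

Total absorption A_before = 21.6·0.72 + 1.5·0.01 + 64.3·0.02 + 21.6·0.01
  = 15.552 + 0.015 + 1.286 + 0.216 = 17.069 m^2 sabins.
Treatment contributes 19.1·0.94 = 17.954 sabins.
New total A_after = 35.023 sabins.
NR = 10·log₁₀(35.023/17.069) = 3.1 dB.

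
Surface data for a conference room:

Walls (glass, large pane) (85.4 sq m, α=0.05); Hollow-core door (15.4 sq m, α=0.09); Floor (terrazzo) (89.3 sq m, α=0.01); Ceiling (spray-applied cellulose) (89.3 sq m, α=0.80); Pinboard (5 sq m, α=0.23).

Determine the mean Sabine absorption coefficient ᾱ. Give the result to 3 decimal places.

0.278

Total surface area S = 284.4 sq m.
A = 85.4*0.05 + 15.4*0.09 + 89.3*0.01 + 89.3*0.80 + 5*0.23 = 79.139 sabins.
ᾱ = A/S = 0.278.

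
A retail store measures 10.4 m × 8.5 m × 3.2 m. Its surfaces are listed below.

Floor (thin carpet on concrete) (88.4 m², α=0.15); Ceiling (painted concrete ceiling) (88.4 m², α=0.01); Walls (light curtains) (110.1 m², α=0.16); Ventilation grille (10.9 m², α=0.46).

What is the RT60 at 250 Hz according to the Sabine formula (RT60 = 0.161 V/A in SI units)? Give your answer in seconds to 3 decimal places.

1.238 s

Summing Sᵢαᵢ: 13.260 + 0.884 + 17.616 + 5.014 → A = 36.774 sabins.
V = 10.4·8.5·3.2 = 282.88 m³.
RT60 = 0.161 · V / A = 0.161 × 282.88 / 36.774 = 1.238 s.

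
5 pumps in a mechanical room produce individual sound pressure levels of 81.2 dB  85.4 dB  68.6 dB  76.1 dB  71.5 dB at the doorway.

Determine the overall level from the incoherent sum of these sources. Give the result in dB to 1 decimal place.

87.3 dB

Converting to relative power and adding: 10^(81.2/10) + 10^(85.4/10) + 10^(68.6/10) + 10^(76.1/10) + 10^(71.5/10) = 5.407e+08.
L_total = 10·log₁₀(5.407e+08) = 87.3 dB.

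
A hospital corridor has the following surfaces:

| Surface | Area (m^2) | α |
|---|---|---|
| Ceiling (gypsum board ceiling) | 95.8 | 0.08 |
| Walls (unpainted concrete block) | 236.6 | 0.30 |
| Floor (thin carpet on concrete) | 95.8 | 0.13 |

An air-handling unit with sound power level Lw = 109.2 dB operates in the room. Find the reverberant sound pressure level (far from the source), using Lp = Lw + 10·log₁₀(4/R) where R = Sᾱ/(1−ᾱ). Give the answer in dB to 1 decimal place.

A = 91.098 sabins; S = 428.2 m^2.
ᾱ = 91.098/428.2 = 0.2127; R = Sᾱ/(1−ᾱ) = 91.098/(1−0.2127) = 115.709 m^2.
Lp = Lw + 10 log₁₀(4/R) = 109.2 -14.61 = 94.6 dB.

94.6 dB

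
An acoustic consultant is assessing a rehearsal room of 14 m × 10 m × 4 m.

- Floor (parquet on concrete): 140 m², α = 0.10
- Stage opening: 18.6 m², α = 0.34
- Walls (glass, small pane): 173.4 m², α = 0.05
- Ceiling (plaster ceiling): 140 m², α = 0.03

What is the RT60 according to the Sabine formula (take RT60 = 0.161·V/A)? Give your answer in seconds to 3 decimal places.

Equivalent absorption area: A = 140·0.10 + 18.6·0.34 + 173.4·0.05 + 140·0.03 = 33.194 m².
V = 14·10·4 = 560 m³.
T = 0.161 V/A = 0.161·560/33.194 = 2.716 s.

2.716 s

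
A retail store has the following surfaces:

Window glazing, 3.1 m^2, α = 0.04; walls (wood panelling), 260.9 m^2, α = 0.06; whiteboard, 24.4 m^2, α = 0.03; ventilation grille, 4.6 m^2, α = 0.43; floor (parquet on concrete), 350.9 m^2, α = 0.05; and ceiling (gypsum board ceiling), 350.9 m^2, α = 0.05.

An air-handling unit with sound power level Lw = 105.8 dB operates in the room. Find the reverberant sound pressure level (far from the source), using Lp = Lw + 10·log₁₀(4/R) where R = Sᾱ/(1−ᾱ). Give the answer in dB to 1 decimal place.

94.3 dB

A = 53.578 sabins; S = 994.8 m^2.
ᾱ = 0.0539, so room constant R = A/(1−ᾱ) = 56.630 m^2.
Lp = Lw + 10 log₁₀(4/R) = 105.8 -11.51 = 94.3 dB.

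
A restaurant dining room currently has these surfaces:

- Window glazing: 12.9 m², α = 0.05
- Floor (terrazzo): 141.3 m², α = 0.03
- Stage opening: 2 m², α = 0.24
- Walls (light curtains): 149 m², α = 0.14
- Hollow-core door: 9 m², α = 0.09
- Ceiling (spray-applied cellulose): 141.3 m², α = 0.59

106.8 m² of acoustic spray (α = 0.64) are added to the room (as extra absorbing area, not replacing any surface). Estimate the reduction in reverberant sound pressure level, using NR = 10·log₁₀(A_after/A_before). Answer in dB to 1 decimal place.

2.1 dB

Summing Sᵢαᵢ: 0.645 + 4.239 + 0.480 + 20.860 + 0.810 + 83.367 → A_before = 110.401 sabins.
Treatment contributes 106.8·0.64 = 68.352 sabins.
A_after = 110.401 + 68.352 = 178.753 sabins.
NR = 10·log₁₀(178.753/110.401) = 2.1 dB.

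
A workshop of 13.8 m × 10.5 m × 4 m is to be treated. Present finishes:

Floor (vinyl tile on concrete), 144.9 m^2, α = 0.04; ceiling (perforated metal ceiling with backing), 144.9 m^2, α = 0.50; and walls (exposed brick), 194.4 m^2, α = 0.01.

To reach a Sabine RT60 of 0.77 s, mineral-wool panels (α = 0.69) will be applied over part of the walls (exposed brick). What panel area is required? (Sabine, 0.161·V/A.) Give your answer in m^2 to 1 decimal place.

60.3

Total absorption A₁ = 144.9·0.04 + 144.9·0.50 + 194.4·0.01
  = 5.796 + 72.450 + 1.944 = 80.190 m^2 sabins.
Required A₂ = 0.161·579.6/0.77 = 121.189 sabins.
Absorption to add: 121.189 − 80.190 = 40.999 sabins.
Each m^2 of panel replacing the walls (exposed brick) adds (0.69 − 0.01) = 0.68 sabins.
Area = ΔA/Δα = 40.999/0.68 = 60.3 m^2.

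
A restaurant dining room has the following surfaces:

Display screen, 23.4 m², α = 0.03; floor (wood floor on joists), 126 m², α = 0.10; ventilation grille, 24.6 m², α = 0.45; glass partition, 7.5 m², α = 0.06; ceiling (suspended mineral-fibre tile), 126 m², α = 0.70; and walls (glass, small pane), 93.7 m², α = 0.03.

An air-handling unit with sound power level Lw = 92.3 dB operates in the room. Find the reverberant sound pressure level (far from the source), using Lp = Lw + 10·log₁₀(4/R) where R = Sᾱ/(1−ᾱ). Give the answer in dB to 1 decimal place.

76.2 dB

A = 115.833 sabins; S = 401.2 m².
ᾱ = 115.833/401.2 = 0.2887; R = Sᾱ/(1−ᾱ) = 115.833/(1−0.2887) = 162.847 m².
Lp = 92.3 + 10·log₁₀(4/162.847) = 92.3 + (-16.10) = 76.2 dB.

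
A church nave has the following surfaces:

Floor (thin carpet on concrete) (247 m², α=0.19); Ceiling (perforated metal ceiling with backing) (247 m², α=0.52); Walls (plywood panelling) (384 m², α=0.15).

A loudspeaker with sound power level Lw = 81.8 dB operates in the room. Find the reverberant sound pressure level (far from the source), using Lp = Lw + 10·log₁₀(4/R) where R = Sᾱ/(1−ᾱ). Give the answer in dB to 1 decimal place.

A = 232.970 sabins; S = 878.0 m².
ᾱ = 232.970/878.0 = 0.2653; R = Sᾱ/(1−ᾱ) = 232.970/(1−0.2653) = 317.095 m².
Lp = Lw + 10 log₁₀(4/R) = 81.8 -18.99 = 62.8 dB.

62.8 dB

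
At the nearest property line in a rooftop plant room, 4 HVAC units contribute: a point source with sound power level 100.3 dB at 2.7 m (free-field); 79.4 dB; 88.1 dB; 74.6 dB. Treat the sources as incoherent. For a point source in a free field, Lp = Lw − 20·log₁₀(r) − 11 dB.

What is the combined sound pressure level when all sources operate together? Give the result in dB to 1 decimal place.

Source at 2.7 m: Lp = 100.3 − 20·log₁₀(2.7) − 11 = 80.7 dB.
Converting to relative power and adding: 10^(80.7/10) + 10^(79.4/10) + 10^(88.1/10) + 10^(74.6/10) = 8.791e+08.
L_total = 10·log₁₀(8.791e+08) = 89.4 dB.

89.4 dB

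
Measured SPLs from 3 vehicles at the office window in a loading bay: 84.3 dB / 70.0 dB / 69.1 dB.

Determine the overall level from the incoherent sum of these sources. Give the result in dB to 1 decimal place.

84.6 dB

Σ 10^(Lᵢ/10) = 2.873e+08.
Back to dB: 10·log₁₀ Σ = 84.6 dB.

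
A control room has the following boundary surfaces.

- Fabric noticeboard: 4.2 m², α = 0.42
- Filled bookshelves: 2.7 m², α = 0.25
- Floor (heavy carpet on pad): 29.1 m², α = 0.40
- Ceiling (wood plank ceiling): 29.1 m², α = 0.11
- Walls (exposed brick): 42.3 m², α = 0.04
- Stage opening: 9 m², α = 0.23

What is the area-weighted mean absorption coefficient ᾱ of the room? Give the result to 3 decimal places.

0.181

Total surface area S = 116.4 m².
A = 4.2×0.42 + 2.7×0.25 + 29.1×0.40 + 29.1×0.11 + 42.3×0.04 + 9×0.23 = 21.042 sabins.
ᾱ = 21.042 / 116.4 = 0.181.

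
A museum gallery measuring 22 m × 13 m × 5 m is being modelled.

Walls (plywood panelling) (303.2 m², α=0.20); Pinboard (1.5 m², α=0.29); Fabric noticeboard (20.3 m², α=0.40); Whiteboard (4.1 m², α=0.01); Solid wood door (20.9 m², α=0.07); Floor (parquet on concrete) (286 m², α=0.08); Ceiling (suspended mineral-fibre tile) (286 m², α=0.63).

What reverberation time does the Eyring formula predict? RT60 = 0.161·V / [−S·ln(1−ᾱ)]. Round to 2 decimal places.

0.71 seconds

S = Σ Sᵢ = 922.0 m².
Σ(Sᵢαᵢ) = 303.2·0.20 + 1.5·0.29 + 20.3·0.40 + 4.1·0.01 + 20.9·0.07 + 286·0.08 + 286·0.63 = 273.759.
Mean coefficient ᾱ = A/S = 0.2969.
Eyring denominator: −S ln(1−ᾱ) = 324.780.
V = 22 × 13 × 5 = 1430 m³.
RT60 = 0.161 × 1430 / 324.780 = 0.71 s.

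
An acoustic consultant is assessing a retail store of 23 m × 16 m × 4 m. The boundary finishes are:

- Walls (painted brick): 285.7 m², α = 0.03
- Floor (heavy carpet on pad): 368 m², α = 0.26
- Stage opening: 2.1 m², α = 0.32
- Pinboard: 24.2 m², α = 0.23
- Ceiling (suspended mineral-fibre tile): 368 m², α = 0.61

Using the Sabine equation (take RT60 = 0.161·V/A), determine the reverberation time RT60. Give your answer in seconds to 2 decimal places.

0.71 s

Summing Sᵢαᵢ: 8.571 + 95.680 + 0.672 + 5.566 + 224.480 → A = 334.969 sabins.
Volume V = 23 × 16 × 4 = 1472 m³.
T = 0.161 V/A = 0.161·1472/334.969 = 0.71 s.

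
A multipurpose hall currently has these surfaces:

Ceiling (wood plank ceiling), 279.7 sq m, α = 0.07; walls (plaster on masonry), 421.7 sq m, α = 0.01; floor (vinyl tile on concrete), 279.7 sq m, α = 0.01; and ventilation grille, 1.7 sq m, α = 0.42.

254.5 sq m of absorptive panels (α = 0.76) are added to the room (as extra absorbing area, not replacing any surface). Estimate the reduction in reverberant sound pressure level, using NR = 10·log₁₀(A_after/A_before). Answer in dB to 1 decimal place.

Summing Sᵢαᵢ: 19.579 + 4.217 + 2.797 + 0.714 → A_before = 27.307 sabins.
Treatment contributes 254.5·0.76 = 193.420 sabins.
A_after = 27.307 + 193.420 = 220.727 sabins.
Reduction = 10 log₁₀(A_after/A_before) = 10 log₁₀(8.0832) = 9.1 dB.

9.1 dB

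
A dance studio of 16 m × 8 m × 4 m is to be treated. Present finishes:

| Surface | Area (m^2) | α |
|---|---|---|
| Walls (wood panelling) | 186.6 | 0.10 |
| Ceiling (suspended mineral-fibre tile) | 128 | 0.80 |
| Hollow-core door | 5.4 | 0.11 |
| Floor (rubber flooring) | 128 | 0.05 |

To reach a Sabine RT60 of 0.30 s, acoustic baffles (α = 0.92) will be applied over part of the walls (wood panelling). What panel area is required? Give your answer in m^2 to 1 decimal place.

178.9

Total absorption A₁ = 186.6×0.10 + 128×0.80 + 5.4×0.11 + 128×0.05
  = 18.660 + 102.400 + 0.594 + 6.400 = 128.054 m^2 sabins.
Required A₂ = 0.161·512/0.30 = 274.773 sabins.
Absorption to add: 274.773 − 128.054 = 146.719 sabins.
Each m^2 of panel replacing the walls (wood panelling) adds (0.92 − 0.10) = 0.82 sabins.
Panel area = 146.719 / 0.82 = 178.9 m^2.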